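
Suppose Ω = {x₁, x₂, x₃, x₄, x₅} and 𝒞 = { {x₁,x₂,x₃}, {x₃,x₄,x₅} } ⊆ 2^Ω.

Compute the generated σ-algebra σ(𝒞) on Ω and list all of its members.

σ(𝒞) (8 sets): { {}, {x₃}, {x₁,x₂}, {x₄,x₅}, {x₁,x₂,x₃}, {x₃,x₄,x₅}, {x₁,x₂,x₄,x₅}, Ω }

Working:
Take S₀ = 𝒞 ∪ {∅, Ω} = { {}, {x₁,x₂,x₃}, {x₃,x₄,x₅}, Ω }.
Pass 1. New:
  {x₁,x₂}  = Ω∖{x₃,x₄,x₅}
  {x₄,x₅}  = Ω∖{x₁,x₂,x₃}
Pass 2. New:
  {x₁,x₂,x₄,x₅}  = {x₄,x₅} ∪ {x₁,x₂}
Pass 3 (1 new):
  {x₃}  = Ω∖{x₁,x₂,x₄,x₅}
Pass 4: closed — nothing new.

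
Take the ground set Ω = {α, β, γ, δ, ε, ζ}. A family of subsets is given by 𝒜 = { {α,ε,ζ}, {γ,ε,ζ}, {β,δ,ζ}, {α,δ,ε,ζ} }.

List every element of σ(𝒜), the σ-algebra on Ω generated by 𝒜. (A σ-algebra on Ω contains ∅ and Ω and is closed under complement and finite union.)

Begin from { ∅, {α,ε,ζ}, {β,δ,ζ}, {γ,ε,ζ}, {α,δ,ε,ζ}, Ω } (that is, 𝒜 plus ∅ and Ω).
Pass 1. New:
  {β,γ}  = ᶜ of {α,δ,ε,ζ}
  {α,β,δ}  = ᶜ of {γ,ε,ζ}
  {α,γ,ε}  = ᶜ of {β,δ,ζ}
  {β,γ,δ}  = ᶜ of {α,ε,ζ}
  {α,γ,ε,ζ}  = {α,ε,ζ} ∪ {γ,ε,ζ}
  {α,β,δ,ε,ζ}  = {β,δ,ζ} ∪ {α,ε,ζ}
  {α,γ,δ,ε,ζ}  = {γ,ε,ζ} ∪ {α,δ,ε,ζ}
  {β,γ,δ,ε,ζ}  = {β,δ,ζ} ∪ {γ,ε,ζ}
  [14 total]
Pass 2: 11 new —
  {α}  = ᶜ of {β,γ,δ,ε,ζ}
  {β}  = ᶜ of {α,γ,δ,ε,ζ}
  {γ}  = ᶜ of {α,β,δ,ε,ζ}
  {β,δ}  = ᶜ of {α,γ,ε,ζ}
  {α,β,γ,δ}  = {β,γ,δ} ∪ {α,β,δ}
  {α,β,γ,ε}  = {α,γ,ε} ∪ {β,γ}
  {α,β,δ,ζ}  = {β,δ,ζ} ∪ {α,β,δ}
  {β,γ,δ,ζ}  = {β,δ,ζ} ∪ {β,γ,δ}
  {β,γ,ε,ζ}  = {β,γ} ∪ {γ,ε,ζ}
  {α,β,γ,δ,ε}  = {β,γ,δ} ∪ {α,γ,ε}
  {α,β,γ,ε,ζ}  = {α,γ,ε,ζ} ∪ {β,γ}
  [25 total]
Pass 3. New:
  {δ}  = ᶜ of {α,β,γ,ε,ζ}
  {ζ}  = ᶜ of {α,β,γ,δ,ε}
  {α,β}  = {β} ∪ {α}
  {α,γ}  = {γ} ∪ {α}
  {α,δ}  = ᶜ of {β,γ,ε,ζ}
  {α,ε}  = ᶜ of {β,γ,δ,ζ}
  {γ,ε}  = ᶜ of {α,β,δ,ζ}
  {δ,ζ}  = ᶜ of {α,β,γ,ε}
  {ε,ζ}  = ᶜ of {α,β,γ,δ}
  {α,β,γ}  = {β,γ} ∪ {α}
  {α,β,ε,ζ}  = {β} ∪ {α,ε,ζ}
  {α,β,γ,δ,ζ}  = {β,δ,ζ} ∪ {α,β,γ,δ}
  [37 total]
Pass 4: 24 new —
  {ε}  = ᶜ of {α,β,γ,δ,ζ}
  {α,ζ}  = {α} ∪ {ζ}
  {β,ζ}  = {β} ∪ {ζ}
  {γ,δ}  = ᶜ of {α,β,ε,ζ}
  {γ,ζ}  = {ζ} ∪ {γ}
  {α,β,ε}  = {α,β} ∪ {α,ε}
  {α,β,ζ}  = {α,β} ∪ {ζ}
  {α,γ,δ}  = {γ} ∪ {α,δ}
  {α,γ,ζ}  = {ζ} ∪ {α,γ}
  {α,δ,ε}  = {α,δ} ∪ {α,ε}
  {α,δ,ζ}  = {α} ∪ {δ,ζ}
  {β,γ,ε}  = {β} ∪ {γ,ε}
  {β,γ,ζ}  = {ζ} ∪ {β,γ}
  {β,ε,ζ}  = {ε,ζ} ∪ {β}
  {γ,δ,ε}  = {δ} ∪ {γ,ε}
  {γ,δ,ζ}  = {γ} ∪ {δ,ζ}
  {δ,ε,ζ}  = ᶜ of {α,β,γ}
  {α,β,γ,ζ}  = {α,β,γ} ∪ {ζ}
  {α,β,δ,ε}  = {α,β,δ} ∪ {α,ε}
  {α,γ,δ,ε}  = {α,γ,ε} ∪ {α,δ}
  {α,γ,δ,ζ}  = {α,γ} ∪ {δ,ζ}
  {β,γ,δ,ε}  = {γ,ε} ∪ {β,γ,δ}
  {β,δ,ε,ζ}  = ᶜ of {α,γ}
  {γ,δ,ε,ζ}  = ᶜ of {α,β}
  [61 total]
Pass 5 adds 3:
  {β,ε}  = ᶜ of {α,γ,δ,ζ}
  {δ,ε}  = ᶜ of {α,β,γ,ζ}
  {β,δ,ε}  = ᶜ of {α,γ,ζ}
  [64 total]
Pass 6: already closed under ᶜ and ∪.

σ(𝒜) = { ∅, {α}, {β}, {γ}, {δ}, {ε}, {ζ}, {α,β}, {α,γ}, {α,δ}, {α,ε}, {α,ζ}, {β,γ}, {β,δ}, {β,ε}, {β,ζ}, {γ,δ}, {γ,ε}, {γ,ζ}, {δ,ε}, {δ,ζ}, {ε,ζ}, {α,β,γ}, {α,β,δ}, {α,β,ε}, {α,β,ζ}, {α,γ,δ}, {α,γ,ε}, {α,γ,ζ}, {α,δ,ε}, {α,δ,ζ}, {α,ε,ζ}, {β,γ,δ}, {β,γ,ε}, {β,γ,ζ}, {β,δ,ε}, {β,δ,ζ}, {β,ε,ζ}, {γ,δ,ε}, {γ,δ,ζ}, {γ,ε,ζ}, {δ,ε,ζ}, {α,β,γ,δ}, {α,β,γ,ε}, {α,β,γ,ζ}, {α,β,δ,ε}, {α,β,δ,ζ}, {α,β,ε,ζ}, {α,γ,δ,ε}, {α,γ,δ,ζ}, {α,γ,ε,ζ}, {α,δ,ε,ζ}, {β,γ,δ,ε}, {β,γ,δ,ζ}, {β,γ,ε,ζ}, {β,δ,ε,ζ}, {γ,δ,ε,ζ}, {α,β,γ,δ,ε}, {α,β,γ,δ,ζ}, {α,β,γ,ε,ζ}, {α,β,δ,ε,ζ}, {α,γ,δ,ε,ζ}, {β,γ,δ,ε,ζ}, Ω }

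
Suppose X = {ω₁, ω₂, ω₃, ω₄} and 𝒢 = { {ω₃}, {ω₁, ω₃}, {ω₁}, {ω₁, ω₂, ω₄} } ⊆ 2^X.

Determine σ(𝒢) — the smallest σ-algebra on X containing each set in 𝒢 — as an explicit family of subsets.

Answer: σ(𝒢) = { ∅, {ω₁}, {ω₃}, {ω₁, ω₃}, {ω₂, ω₄}, {ω₁, ω₂, ω₄}, {ω₂, ω₃, ω₄}, X }

Check:
Start: 𝒢 ∪ {∅, X} = { ∅, {ω₁}, {ω₃}, {ω₁, ω₃}, {ω₁, ω₂, ω₄}, X }.
Iteration 1 (2 new):
  {ω₂, ω₄}  = complement {ω₁, ω₃}
  {ω₂, ω₃, ω₄}  = complement {ω₁}
  [8 total]
Iteration 2 adds nothing — fixpoint reached.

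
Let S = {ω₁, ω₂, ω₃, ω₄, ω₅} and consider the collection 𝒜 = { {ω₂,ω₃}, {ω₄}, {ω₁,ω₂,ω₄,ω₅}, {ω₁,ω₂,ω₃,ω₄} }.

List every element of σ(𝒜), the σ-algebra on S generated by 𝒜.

σ(𝒜) (32 sets): { {}, {ω₁}, {ω₂}, {ω₃}, {ω₄}, {ω₅}, {ω₁,ω₂}, {ω₁,ω₃}, {ω₁,ω₄}, {ω₁,ω₅}, {ω₂,ω₃}, {ω₂,ω₄}, {ω₂,ω₅}, {ω₃,ω₄}, {ω₃,ω₅}, {ω₄,ω₅}, {ω₁,ω₂,ω₃}, {ω₁,ω₂,ω₄}, {ω₁,ω₂,ω₅}, {ω₁,ω₃,ω₄}, {ω₁,ω₃,ω₅}, {ω₁,ω₄,ω₅}, {ω₂,ω₃,ω₄}, {ω₂,ω₃,ω₅}, {ω₂,ω₄,ω₅}, {ω₃,ω₄,ω₅}, {ω₁,ω₂,ω₃,ω₄}, {ω₁,ω₂,ω₃,ω₅}, {ω₁,ω₂,ω₄,ω₅}, {ω₁,ω₃,ω₄,ω₅}, {ω₂,ω₃,ω₄,ω₅}, S }

Trace:
Start: 𝒜 ∪ {∅, S} = { {}, {ω₄}, {ω₂,ω₃}, {ω₁,ω₂,ω₃,ω₄}, {ω₁,ω₂,ω₄,ω₅}, S }.
Round 1 (5 new):
  {ω₃}  = {ω₁,ω₂,ω₄,ω₅}ᶜ
  {ω₅}  = {ω₁,ω₂,ω₃,ω₄}ᶜ
  {ω₁,ω₄,ω₅}  = {ω₂,ω₃}ᶜ
  {ω₂,ω₃,ω₄}  = {ω₂,ω₃} ∪ {ω₄}
  {ω₁,ω₂,ω₃,ω₅}  = {ω₄}ᶜ
  |family| = 11
Round 2 adds 7:
  {ω₁,ω₅}  = {ω₂,ω₃,ω₄}ᶜ
  {ω₃,ω₄}  = {ω₃} ∪ {ω₄}
  {ω₃,ω₅}  = {ω₅} ∪ {ω₃}
  {ω₄,ω₅}  = {ω₅} ∪ {ω₄}
  {ω₂,ω₃,ω₅}  = {ω₅} ∪ {ω₂,ω₃}
  {ω₁,ω₃,ω₄,ω₅}  = {ω₁,ω₄,ω₅} ∪ {ω₃}
  {ω₂,ω₃,ω₄,ω₅}  = {ω₂,ω₃,ω₄} ∪ {ω₅}
  |family| = 18
Round 3 adds 8:
  {ω₁}  = {ω₂,ω₃,ω₄,ω₅}ᶜ
  {ω₂}  = {ω₁,ω₃,ω₄,ω₅}ᶜ
  {ω₁,ω₄}  = {ω₂,ω₃,ω₅}ᶜ
  {ω₁,ω₂,ω₃}  = {ω₄,ω₅}ᶜ
  {ω₁,ω₂,ω₄}  = {ω₃,ω₅}ᶜ
  {ω₁,ω₂,ω₅}  = {ω₃,ω₄}ᶜ
  {ω₁,ω₃,ω₅}  = {ω₃} ∪ {ω₁,ω₅}
  {ω₃,ω₄,ω₅}  = {ω₃} ∪ {ω₄,ω₅}
  |family| = 26
Round 4. New:
  {ω₁,ω₂}  = {ω₃,ω₄,ω₅}ᶜ
  {ω₁,ω₃}  = {ω₃} ∪ {ω₁}
  {ω₂,ω₄}  = {ω₁,ω₃,ω₅}ᶜ
  {ω₂,ω₅}  = {ω₂} ∪ {ω₅}
  {ω₁,ω₃,ω₄}  = {ω₃,ω₄} ∪ {ω₁,ω₄}
  {ω₂,ω₄,ω₅}  = {ω₂} ∪ {ω₄,ω₅}
  |family| = 32
After Round 5 the family is unchanged; done.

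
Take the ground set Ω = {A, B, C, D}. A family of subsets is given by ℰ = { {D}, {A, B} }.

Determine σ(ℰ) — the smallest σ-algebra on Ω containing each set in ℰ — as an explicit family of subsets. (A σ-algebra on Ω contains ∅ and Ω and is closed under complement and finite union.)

Initial family (4 sets): { ∅, {D}, {A, B}, Ω }.
Step 1 (3 new):
  {C, D}  = ᶜ of {A, B}
  {A, B, C}  = ᶜ of {D}
  {A, B, D}  = {A, B} ∪ {D}
  — 7 sets.
Step 2: 1 new —
  {C}  = ᶜ of {A, B, D}
  — 8 sets.
Step 3: closed — nothing new.

Hence σ(ℰ) has 8 members: { ∅, {C}, {D}, {A, B}, {C, D}, {A, B, C}, {A, B, D}, Ω }.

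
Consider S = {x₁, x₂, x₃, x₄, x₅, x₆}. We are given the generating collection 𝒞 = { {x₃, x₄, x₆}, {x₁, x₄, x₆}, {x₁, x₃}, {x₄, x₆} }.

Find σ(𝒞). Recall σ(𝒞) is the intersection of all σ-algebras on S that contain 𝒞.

σ(𝒞) = { {}, {x₁}, {x₃}, {x₁, x₃}, {x₂, x₅}, {x₄, x₆}, {x₁, x₂, x₅}, {x₁, x₄, x₆}, {x₂, x₃, x₅}, {x₃, x₄, x₆}, {x₁, x₂, x₃, x₅}, {x₁, x₃, x₄, x₆}, {x₂, x₄, x₅, x₆}, {x₁, x₂, x₄, x₅, x₆}, {x₂, x₃, x₄, x₅, x₆}, S }

Derivation:
Take S₀ = 𝒞 ∪ {∅, S} = { {}, {x₁, x₃}, {x₄, x₆}, {x₁, x₄, x₆}, {x₃, x₄, x₆}, S }.
Step 1: +5 →
  {x₁, x₂, x₅}  = {x₃, x₄, x₆}ᶜ
  {x₂, x₃, x₅}  = {x₁, x₄, x₆}ᶜ
  {x₁, x₂, x₃, x₅}  = {x₄, x₆}ᶜ
  {x₁, x₃, x₄, x₆}  = {x₁, x₃} ∪ {x₃, x₄, x₆}
  {x₂, x₄, x₅, x₆}  = {x₁, x₃}ᶜ
Step 2: 3 new —
  {x₂, x₅}  = {x₁, x₃, x₄, x₆}ᶜ
  {x₁, x₂, x₄, x₅, x₆}  = {x₁, x₄, x₆} ∪ {x₁, x₂, x₅}
  {x₂, x₃, x₄, x₅, x₆}  = {x₂, x₄, x₅, x₆} ∪ {x₂, x₃, x₅}
Step 3: +2 →
  {x₁}  = {x₂, x₃, x₄, x₅, x₆}ᶜ
  {x₃}  = {x₁, x₂, x₄, x₅, x₆}ᶜ
Step 4: no new sets; the family is a σ-algebra.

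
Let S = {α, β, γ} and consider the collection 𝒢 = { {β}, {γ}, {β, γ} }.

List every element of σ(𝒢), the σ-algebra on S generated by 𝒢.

Seed the family with 𝒢 together with ∅ and S: { {}, {β}, {γ}, {β, γ}, S }.
Round 1: 3 new —
  {α}  = ᶜ of {β, γ}
  {α, β}  = ᶜ of {γ}
  {α, γ}  = ᶜ of {β}
Round 2 adds nothing — fixpoint reached.

σ(𝒢) = { {}, {α}, {β}, {γ}, {α, β}, {α, γ}, {β, γ}, S }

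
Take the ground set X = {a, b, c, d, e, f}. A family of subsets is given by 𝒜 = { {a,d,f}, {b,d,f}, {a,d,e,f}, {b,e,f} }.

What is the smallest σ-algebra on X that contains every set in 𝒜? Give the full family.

σ(𝒜) = { {}, {a}, {b}, {c}, {d}, {e}, {f}, {a,b}, {a,c}, {a,d}, {a,e}, {a,f}, {b,c}, {b,d}, {b,e}, {b,f}, {c,d}, {c,e}, {c,f}, {d,e}, {d,f}, {e,f}, {a,b,c}, {a,b,d}, {a,b,e}, {a,b,f}, {a,c,d}, {a,c,e}, {a,c,f}, {a,d,e}, {a,d,f}, {a,e,f}, {b,c,d}, {b,c,e}, {b,c,f}, {b,d,e}, {b,d,f}, {b,e,f}, {c,d,e}, {c,d,f}, {c,e,f}, {d,e,f}, {a,b,c,d}, {a,b,c,e}, {a,b,c,f}, {a,b,d,e}, {a,b,d,f}, {a,b,e,f}, {a,c,d,e}, {a,c,d,f}, {a,c,e,f}, {a,d,e,f}, {b,c,d,e}, {b,c,d,f}, {b,c,e,f}, {b,d,e,f}, {c,d,e,f}, {a,b,c,d,e}, {a,b,c,d,f}, {a,b,c,e,f}, {a,b,d,e,f}, {a,c,d,e,f}, {b,c,d,e,f}, X }

Trace:
Begin from { {}, {a,d,f}, {b,d,f}, {b,e,f}, {a,d,e,f}, X } (that is, 𝒜 plus ∅ and X).
Step 1 (7 new):
  {b,c}  = complement {a,d,e,f}
  {a,c,d}  = complement {b,e,f}
  {a,c,e}  = complement {b,d,f}
  {b,c,e}  = complement {a,d,f}
  {a,b,d,f}  = {b,d,f} ∪ {a,d,f}
  {b,d,e,f}  = {b,d,f} ∪ {b,e,f}
  {a,b,d,e,f}  = {b,d,f} ∪ {a,d,e,f}
  |family| = 13
Step 2: +14 →
  {c}  = complement {a,b,d,e,f}
  {a,c}  = complement {b,d,e,f}
  {c,e}  = complement {a,b,d,f}
  {a,b,c,d}  = {a,c,d} ∪ {b,c}
  {a,b,c,e}  = {a,c,e} ∪ {b,c,e}
  {a,c,d,e}  = {a,c,e} ∪ {a,c,d}
  {a,c,d,f}  = {a,d,f} ∪ {a,c,d}
  {b,c,d,f}  = {b,d,f} ∪ {b,c}
  {b,c,e,f}  = {b,e,f} ∪ {b,c,e}
  {a,b,c,d,e}  = {a,c,d} ∪ {b,c,e}
  {a,b,c,d,f}  = {b,d,f} ∪ {a,c,d}
  {a,b,c,e,f}  = {a,c,e} ∪ {b,e,f}
  {a,c,d,e,f}  = {a,d,e,f} ∪ {a,c,e}
  {b,c,d,e,f}  = {b,d,f} ∪ {b,c,e}
  |family| = 27
Step 3: 12 new —
  {a}  = complement {b,c,d,e,f}
  {b}  = complement {a,c,d,e,f}
  {d}  = complement {a,b,c,e,f}
  {e}  = complement {a,b,c,d,f}
  {f}  = complement {a,b,c,d,e}
  {a,d}  = complement {b,c,e,f}
  {a,e}  = complement {b,c,d,f}
  {b,e}  = complement {a,c,d,f}
  {b,f}  = complement {a,c,d,e}
  {d,f}  = complement {a,b,c,e}
  {e,f}  = complement {a,b,c,d}
  {a,b,c}  = {a,c} ∪ {b,c}
  |family| = 39
Step 4. New:
  {a,b}  = {b} ∪ {a}
  {a,f}  = {a} ∪ {f}
  {b,d}  = {b} ∪ {d}
  {c,d}  = {c} ∪ {d}
  {c,f}  = {c} ∪ {f}
  {d,e}  = {d} ∪ {e}
  {a,b,d}  = {b} ∪ {a,d}
  {a,b,e}  = {b} ∪ {a,e}
  {a,b,f}  = {b,f} ∪ {a}
  {a,c,f}  = {a,c} ∪ {f}
  {a,d,e}  = {d} ∪ {a,e}
  {a,e,f}  = {a} ∪ {e,f}
  {b,c,d}  = {b,c} ∪ {d}
  {b,c,f}  = {b,f} ∪ {c}
  {b,d,e}  = {d} ∪ {b,e}
  {c,d,e}  = {c,e} ∪ {d}
  {c,d,f}  = {c} ∪ {d,f}
  {c,e,f}  = {c,e} ∪ {e,f}
  {d,e,f}  = complement {a,b,c}
  {a,b,c,f}  = {a,c} ∪ {b,f}
  {a,b,d,e}  = {b,e} ∪ {a,d}
  {a,b,e,f}  = {b,f} ∪ {a,e}
  {a,c,e,f}  = {a,c,e} ∪ {e,f}
  {b,c,d,e}  = {d} ∪ {b,c,e}
  {c,d,e,f}  = {c,e} ∪ {d,f}
  |family| = 64
Step 5: no new sets; the family is a σ-algebra.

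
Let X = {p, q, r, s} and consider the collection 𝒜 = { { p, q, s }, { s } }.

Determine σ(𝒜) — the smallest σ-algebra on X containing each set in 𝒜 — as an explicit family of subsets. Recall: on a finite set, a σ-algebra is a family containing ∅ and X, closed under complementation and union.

Initial family (4 sets): { {}, { s }, { p, q, s }, X }.
Pass 1: 2 new —
  { r }  = { p, q, s }ᶜ
  { p, q, r }  = { s }ᶜ
  — 6 sets.
Pass 2 adds 1:
  { r, s }  = { r } ∪ { s }
  — 7 sets.
Pass 3 (1 new):
  { p, q }  = { r, s }ᶜ
  — 8 sets.
Pass 4: already closed under ᶜ and ∪.

Therefore σ(𝒜) = { {}, { r }, { s }, { p, q }, { r, s }, { p, q, r }, { p, q, s }, X } (|σ(𝒜)| = 8).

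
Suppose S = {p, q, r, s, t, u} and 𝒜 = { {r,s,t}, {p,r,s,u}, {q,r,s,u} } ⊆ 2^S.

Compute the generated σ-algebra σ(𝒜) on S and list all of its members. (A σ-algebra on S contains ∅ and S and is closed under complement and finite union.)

Seed the family with 𝒜 together with ∅ and S: { {}, {r,s,t}, {p,r,s,u}, {q,r,s,u}, S }.
Step 1: 6 new —
  {p,t}  = {q,r,s,u}ᶜ
  {q,t}  = {p,r,s,u}ᶜ
  {p,q,u}  = {r,s,t}ᶜ
  {p,q,r,s,u}  = {q,r,s,u} ∪ {p,r,s,u}
  {p,r,s,t,u}  = {r,s,t} ∪ {p,r,s,u}
  {q,r,s,t,u}  = {r,s,t} ∪ {q,r,s,u}
Step 2: +7 →
  {p}  = {q,r,s,t,u}ᶜ
  {q}  = {p,r,s,t,u}ᶜ
  {t}  = {p,q,r,s,u}ᶜ
  {p,q,t}  = {q,t} ∪ {p,t}
  {p,q,t,u}  = {q,t} ∪ {p,q,u}
  {p,r,s,t}  = {r,s,t} ∪ {p,t}
  {q,r,s,t}  = {q,t} ∪ {r,s,t}
Step 3: +6 →
  {p,q}  = {q} ∪ {p}
  {p,u}  = {q,r,s,t}ᶜ
  {q,u}  = {p,r,s,t}ᶜ
  {r,s}  = {p,q,t,u}ᶜ
  {r,s,u}  = {p,q,t}ᶜ
  {p,q,r,s,t}  = {q,t} ∪ {p,r,s,t}
Step 4 (7 new):
  {u}  = {p,q,r,s,t}ᶜ
  {p,r,s}  = {r,s} ∪ {p}
  {p,t,u}  = {p,u} ∪ {t}
  {q,r,s}  = {r,s} ∪ {q}
  {q,t,u}  = {q,t} ∪ {q,u}
  {p,q,r,s}  = {r,s} ∪ {p,q}
  {r,s,t,u}  = {p,q}ᶜ
Step 5. New:
  {t,u}  = {p,q,r,s}ᶜ
After Step 6 the family is unchanged; done.

Therefore σ(𝒜) = { {}, {p}, {q}, {t}, {u}, {p,q}, {p,t}, {p,u}, {q,t}, {q,u}, {r,s}, {t,u}, {p,q,t}, {p,q,u}, {p,r,s}, {p,t,u}, {q,r,s}, {q,t,u}, {r,s,t}, {r,s,u}, {p,q,r,s}, {p,q,t,u}, {p,r,s,t}, {p,r,s,u}, {q,r,s,t}, {q,r,s,u}, {r,s,t,u}, {p,q,r,s,t}, {p,q,r,s,u}, {p,r,s,t,u}, {q,r,s,t,u}, S } (|σ(𝒜)| = 32).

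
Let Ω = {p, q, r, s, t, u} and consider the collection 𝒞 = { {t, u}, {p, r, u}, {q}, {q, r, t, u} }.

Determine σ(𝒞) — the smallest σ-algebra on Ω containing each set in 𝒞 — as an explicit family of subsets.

|σ(𝒞)| = 64.  σ(𝒞) = { ∅, {p}, {q}, {r}, {s}, {t}, {u}, {p, q}, {p, r}, {p, s}, {p, t}, {p, u}, {q, r}, {q, s}, {q, t}, {q, u}, {r, s}, {r, t}, {r, u}, {s, t}, {s, u}, {t, u}, {p, q, r}, {p, q, s}, {p, q, t}, {p, q, u}, {p, r, s}, {p, r, t}, {p, r, u}, {p, s, t}, {p, s, u}, {p, t, u}, {q, r, s}, {q, r, t}, {q, r, u}, {q, s, t}, {q, s, u}, {q, t, u}, {r, s, t}, {r, s, u}, {r, t, u}, {s, t, u}, {p, q, r, s}, {p, q, r, t}, {p, q, r, u}, {p, q, s, t}, {p, q, s, u}, {p, q, t, u}, {p, r, s, t}, {p, r, s, u}, {p, r, t, u}, {p, s, t, u}, {q, r, s, t}, {q, r, s, u}, {q, r, t, u}, {q, s, t, u}, {r, s, t, u}, {p, q, r, s, t}, {p, q, r, s, u}, {p, q, r, t, u}, {p, q, s, t, u}, {p, r, s, t, u}, {q, r, s, t, u}, Ω }

Derivation:
Start: 𝒞 ∪ {∅, Ω} = { ∅, {q}, {t, u}, {p, r, u}, {q, r, t, u}, Ω }.
Pass 1: 8 new —
  {p, s}  = {q, r, t, u}ᶜ
  {q, s, t}  = {p, r, u}ᶜ
  {q, t, u}  = {t, u} ∪ {q}
  {p, q, r, s}  = {t, u}ᶜ
  {p, q, r, u}  = {p, r, u} ∪ {q}
  {p, r, t, u}  = {t, u} ∪ {p, r, u}
  {p, q, r, t, u}  = {p, r, u} ∪ {q, r, t, u}
  {p, r, s, t, u}  = {q}ᶜ
  (now 14)
Pass 2: +13 →
  {s}  = {p, q, r, t, u}ᶜ
  {q, s}  = {p, r, t, u}ᶜ
  {s, t}  = {p, q, r, u}ᶜ
  {p, q, s}  = {q} ∪ {p, s}
  {p, r, s}  = {q, t, u}ᶜ
  {p, q, s, t}  = {p, s} ∪ {q, s, t}
  {p, r, s, u}  = {p, r, u} ∪ {p, s}
  {p, s, t, u}  = {t, u} ∪ {p, s}
  {q, s, t, u}  = {t, u} ∪ {q, s, t}
  {p, q, r, s, t}  = {p, q, r, s} ∪ {q, s, t}
  {p, q, r, s, u}  = {p, r, u} ∪ {p, q, r, s}
  {p, q, s, t, u}  = {q, t, u} ∪ {p, s}
  {q, r, s, t, u}  = {q, r, t, u} ∪ {q, s, t}
  (now 27)
Pass 3. New:
  {p}  = {q, r, s, t, u}ᶜ
  {r}  = {p, q, s, t, u}ᶜ
  {t}  = {p, q, r, s, u}ᶜ
  {u}  = {p, q, r, s, t}ᶜ
  {p, r}  = {q, s, t, u}ᶜ
  {q, r}  = {p, s, t, u}ᶜ
  {q, t}  = {p, r, s, u}ᶜ
  {r, u}  = {p, q, s, t}ᶜ
  {p, s, t}  = {s, t} ∪ {p, s}
  {r, t, u}  = {p, q, s}ᶜ
  {s, t, u}  = {t, u} ∪ {s, t}
  {p, r, s, t}  = {s, t} ∪ {p, r, s}
  (now 39)
Pass 4 (24 new):
  {p, q}  = {q} ∪ {p}
  {p, t}  = {p} ∪ {t}
  {p, u}  = {p} ∪ {u}
  {q, u}  = {p, r, s, t}ᶜ
  {r, s}  = {r} ∪ {s}
  {r, t}  = {r} ∪ {t}
  {s, u}  = {s} ∪ {u}
  {p, q, r}  = {s, t, u}ᶜ
  {p, q, t}  = {p} ∪ {q, t}
  {p, r, t}  = {p, r} ∪ {t}
  {p, s, u}  = {p, s} ∪ {u}
  {p, t, u}  = {p} ∪ {t, u}
  {q, r, s}  = {r} ∪ {q, s}
  {q, r, t}  = {r} ∪ {q, t}
  {q, r, u}  = {p, s, t}ᶜ
  {q, s, u}  = {q, s} ∪ {u}
  {r, s, t}  = {s, t} ∪ {r}
  {r, s, u}  = {r, u} ∪ {s}
  {p, q, r, t}  = {p, r} ∪ {q, t}
  {p, q, s, u}  = {p, q, s} ∪ {u}
  {p, q, t, u}  = {p} ∪ {q, t, u}
  {q, r, s, t}  = {s, t} ∪ {q, r}
  {q, r, s, u}  = {r, u} ∪ {q, s}
  {r, s, t, u}  = {s, t} ∪ {r, u}
  (now 63)
Pass 5 adds 1:
  {p, q, u}  = {r, s, t}ᶜ
  (now 64)
Pass 6: closed — nothing new.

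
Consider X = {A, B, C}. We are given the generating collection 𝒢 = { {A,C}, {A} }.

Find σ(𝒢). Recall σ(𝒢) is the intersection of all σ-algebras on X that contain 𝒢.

|σ(𝒢)| = 8.  σ(𝒢) = { {}, {A}, {B}, {C}, {A,B}, {A,C}, {B,C}, X }

Trace:
Initial family (4 sets): { {}, {A}, {A,C}, X }.
Iteration 1: 2 new —
  {B}  = X∖{A,C}
  {B,C}  = X∖{A}
  |family| = 6
Iteration 2: 1 new —
  {A,B}  = {B} ∪ {A}
  |family| = 7
Iteration 3. New:
  {C}  = X∖{A,B}
  |family| = 8
Iteration 4: closed — nothing new.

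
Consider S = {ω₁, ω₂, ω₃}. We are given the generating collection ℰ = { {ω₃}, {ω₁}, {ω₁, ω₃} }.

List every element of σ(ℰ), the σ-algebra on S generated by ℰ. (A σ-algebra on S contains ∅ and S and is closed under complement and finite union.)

Answer: σ(ℰ) = { {}, {ω₁}, {ω₂}, {ω₃}, {ω₁, ω₂}, {ω₁, ω₃}, {ω₂, ω₃}, S }

Check:
Seed the family with ℰ together with ∅ and S: { {}, {ω₁}, {ω₃}, {ω₁, ω₃}, S }.
Pass 1: +3 →
  {ω₂}  = ᶜ of {ω₁, ω₃}
  {ω₁, ω₂}  = ᶜ of {ω₃}
  {ω₂, ω₃}  = ᶜ of {ω₁}
After Pass 2 the family is unchanged; done.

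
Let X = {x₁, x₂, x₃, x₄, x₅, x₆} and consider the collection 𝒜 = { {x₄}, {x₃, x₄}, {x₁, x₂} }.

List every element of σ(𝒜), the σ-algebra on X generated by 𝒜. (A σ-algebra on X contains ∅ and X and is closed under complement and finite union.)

σ(𝒜) (16 sets): { {}, {x₃}, {x₄}, {x₁, x₂}, {x₃, x₄}, {x₅, x₆}, {x₁, x₂, x₃}, {x₁, x₂, x₄}, {x₃, x₅, x₆}, {x₄, x₅, x₆}, {x₁, x₂, x₃, x₄}, {x₁, x₂, x₅, x₆}, {x₃, x₄, x₅, x₆}, {x₁, x₂, x₃, x₅, x₆}, {x₁, x₂, x₄, x₅, x₆}, X }

Derivation:
Seed the family with 𝒜 together with ∅ and X: { {}, {x₄}, {x₁, x₂}, {x₃, x₄}, X }.
Pass 1. New:
  {x₁, x₂, x₄}  = {x₁, x₂} ∪ {x₄}
  {x₁, x₂, x₃, x₄}  = {x₃, x₄} ∪ {x₁, x₂}
  {x₁, x₂, x₅, x₆}  = ᶜ of {x₃, x₄}
  {x₃, x₄, x₅, x₆}  = ᶜ of {x₁, x₂}
  {x₁, x₂, x₃, x₅, x₆}  = ᶜ of {x₄}
  [10 total]
Pass 2: 3 new —
  {x₅, x₆}  = ᶜ of {x₁, x₂, x₃, x₄}
  {x₃, x₅, x₆}  = ᶜ of {x₁, x₂, x₄}
  {x₁, x₂, x₄, x₅, x₆}  = {x₁, x₂, x₄} ∪ {x₁, x₂, x₅, x₆}
  [13 total]
Pass 3: +2 →
  {x₃}  = ᶜ of {x₁, x₂, x₄, x₅, x₆}
  {x₄, x₅, x₆}  = {x₅, x₆} ∪ {x₄}
  [15 total]
Pass 4 adds 1:
  {x₁, x₂, x₃}  = ᶜ of {x₄, x₅, x₆}
  [16 total]
Pass 5: already closed under ᶜ and ∪.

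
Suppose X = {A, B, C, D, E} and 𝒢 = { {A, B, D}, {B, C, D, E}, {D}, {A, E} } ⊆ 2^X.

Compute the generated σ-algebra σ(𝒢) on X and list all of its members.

Take S₀ = 𝒢 ∪ {∅, X} = { ∅, {D}, {A, E}, {A, B, D}, {B, C, D, E}, X }.
Iteration 1: +6 →
  {A}  = {B, C, D, E}ᶜ
  {C, E}  = {A, B, D}ᶜ
  {A, D, E}  = {A, E} ∪ {D}
  {B, C, D}  = {A, E}ᶜ
  {A, B, C, E}  = {D}ᶜ
  {A, B, D, E}  = {A, E} ∪ {A, B, D}
Iteration 2 adds 7:
  {C}  = {A, B, D, E}ᶜ
  {A, D}  = {D} ∪ {A}
  {B, C}  = {A, D, E}ᶜ
  {A, C, E}  = {A, E} ∪ {C, E}
  {C, D, E}  = {D} ∪ {C, E}
  {A, B, C, D}  = {A, B, D} ∪ {B, C, D}
  {A, C, D, E}  = {A, D, E} ∪ {C, E}
Iteration 3 adds 9:
  {B}  = {A, C, D, E}ᶜ
  {E}  = {A, B, C, D}ᶜ
  {A, B}  = {C, D, E}ᶜ
  {A, C}  = {C} ∪ {A}
  {B, D}  = {A, C, E}ᶜ
  {C, D}  = {C} ∪ {D}
  {A, B, C}  = {B, C} ∪ {A}
  {A, C, D}  = {A, D} ∪ {C}
  {B, C, E}  = {A, D}ᶜ
Iteration 4: 4 new —
  {B, E}  = {A, C, D}ᶜ
  {D, E}  = {A, B, C}ᶜ
  {A, B, E}  = {C, D}ᶜ
  {B, D, E}  = {A, C}ᶜ
Iteration 5: already closed under ᶜ and ∪.

σ(𝒢) = { ∅, {A}, {B}, {C}, {D}, {E}, {A, B}, {A, C}, {A, D}, {A, E}, {B, C}, {B, D}, {B, E}, {C, D}, {C, E}, {D, E}, {A, B, C}, {A, B, D}, {A, B, E}, {A, C, D}, {A, C, E}, {A, D, E}, {B, C, D}, {B, C, E}, {B, D, E}, {C, D, E}, {A, B, C, D}, {A, B, C, E}, {A, B, D, E}, {A, C, D, E}, {B, C, D, E}, X }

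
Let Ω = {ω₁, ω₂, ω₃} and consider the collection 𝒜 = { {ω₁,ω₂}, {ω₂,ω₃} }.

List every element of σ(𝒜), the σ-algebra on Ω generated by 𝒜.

σ(𝒜) = { ∅, {ω₁}, {ω₂}, {ω₃}, {ω₁,ω₂}, {ω₁,ω₃}, {ω₂,ω₃}, Ω }

Derivation:
Start: 𝒜 ∪ {∅, Ω} = { ∅, {ω₁,ω₂}, {ω₂,ω₃}, Ω }.
Iteration 1: +2 →
  {ω₁}  = ᶜ of {ω₂,ω₃}
  {ω₃}  = ᶜ of {ω₁,ω₂}
  |family| = 6
Iteration 2 adds 1:
  {ω₁,ω₃}  = {ω₃} ∪ {ω₁}
  |family| = 7
Iteration 3: +1 →
  {ω₂}  = ᶜ of {ω₁,ω₃}
  |family| = 8
Iteration 4: already closed under ᶜ and ∪.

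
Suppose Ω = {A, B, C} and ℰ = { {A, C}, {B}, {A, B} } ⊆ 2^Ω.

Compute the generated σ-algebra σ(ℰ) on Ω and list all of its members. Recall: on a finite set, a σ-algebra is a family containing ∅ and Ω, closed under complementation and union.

Start: ℰ ∪ {∅, Ω} = { {}, {B}, {A, B}, {A, C}, Ω }.
Step 1 adds 1:
  {C}  = complement {A, B}
  [6 total]
Step 2. New:
  {B, C}  = {C} ∪ {B}
  [7 total]
Step 3 adds 1:
  {A}  = complement {B, C}
  [8 total]
Step 4 adds nothing — fixpoint reached.

σ(ℰ) = { {}, {A}, {B}, {C}, {A, B}, {A, C}, {B, C}, Ω }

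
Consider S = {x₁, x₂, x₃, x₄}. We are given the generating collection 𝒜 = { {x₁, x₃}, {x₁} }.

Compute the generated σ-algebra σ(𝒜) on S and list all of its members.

|σ(𝒜)| = 8.  σ(𝒜) = { {}, {x₁}, {x₃}, {x₁, x₃}, {x₂, x₄}, {x₁, x₂, x₄}, {x₂, x₃, x₄}, S }

Check:
Start: 𝒜 ∪ {∅, S} = { {}, {x₁}, {x₁, x₃}, S }.
Round 1: +2 →
  {x₂, x₄}  = ᶜ of {x₁, x₃}
  {x₂, x₃, x₄}  = ᶜ of {x₁}
  — 6 sets.
Round 2 (1 new):
  {x₁, x₂, x₄}  = {x₂, x₄} ∪ {x₁}
  — 7 sets.
Round 3: 1 new —
  {x₃}  = ᶜ of {x₁, x₂, x₄}
  — 8 sets.
Round 4: closed — nothing new.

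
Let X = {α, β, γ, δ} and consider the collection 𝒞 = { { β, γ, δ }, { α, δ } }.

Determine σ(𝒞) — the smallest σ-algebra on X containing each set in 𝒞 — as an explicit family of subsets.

σ(𝒞) = { ∅, { α }, { δ }, { α, δ }, { β, γ }, { α, β, γ }, { β, γ, δ }, X }

Trace:
Initial family (4 sets): { ∅, { α, δ }, { β, γ, δ }, X }.
Step 1. New:
  { α }  = { β, γ, δ }ᶜ
  { β, γ }  = { α, δ }ᶜ
Step 2: +1 →
  { α, β, γ }  = { β, γ } ∪ { α }
Step 3: 1 new —
  { δ }  = { α, β, γ }ᶜ
Step 4 adds nothing — fixpoint reached.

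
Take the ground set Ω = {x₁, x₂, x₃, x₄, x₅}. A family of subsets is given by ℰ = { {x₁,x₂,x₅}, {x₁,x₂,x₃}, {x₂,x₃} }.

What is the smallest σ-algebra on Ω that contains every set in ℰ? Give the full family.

σ(ℰ) (32 sets): { {}, {x₁}, {x₂}, {x₃}, {x₄}, {x₅}, {x₁,x₂}, {x₁,x₃}, {x₁,x₄}, {x₁,x₅}, {x₂,x₃}, {x₂,x₄}, {x₂,x₅}, {x₃,x₄}, {x₃,x₅}, {x₄,x₅}, {x₁,x₂,x₃}, {x₁,x₂,x₄}, {x₁,x₂,x₅}, {x₁,x₃,x₄}, {x₁,x₃,x₅}, {x₁,x₄,x₅}, {x₂,x₃,x₄}, {x₂,x₃,x₅}, {x₂,x₄,x₅}, {x₃,x₄,x₅}, {x₁,x₂,x₃,x₄}, {x₁,x₂,x₃,x₅}, {x₁,x₂,x₄,x₅}, {x₁,x₃,x₄,x₅}, {x₂,x₃,x₄,x₅}, Ω }

Check:
Seed the family with ℰ together with ∅ and Ω: { {}, {x₂,x₃}, {x₁,x₂,x₃}, {x₁,x₂,x₅}, Ω }.
Iteration 1: 4 new —
  {x₃,x₄}  = complement {x₁,x₂,x₅}
  {x₄,x₅}  = complement {x₁,x₂,x₃}
  {x₁,x₄,x₅}  = complement {x₂,x₃}
  {x₁,x₂,x₃,x₅}  = {x₁,x₂,x₅} ∪ {x₁,x₂,x₃}
  [9 total]
Iteration 2: 7 new —
  {x₄}  = complement {x₁,x₂,x₃,x₅}
  {x₂,x₃,x₄}  = {x₃,x₄} ∪ {x₂,x₃}
  {x₃,x₄,x₅}  = {x₃,x₄} ∪ {x₄,x₅}
  {x₁,x₂,x₃,x₄}  = {x₃,x₄} ∪ {x₁,x₂,x₃}
  {x₁,x₂,x₄,x₅}  = {x₁,x₄,x₅} ∪ {x₁,x₂,x₅}
  {x₁,x₃,x₄,x₅}  = {x₁,x₄,x₅} ∪ {x₃,x₄}
  {x₂,x₃,x₄,x₅}  = {x₄,x₅} ∪ {x₂,x₃}
  [16 total]
Iteration 3 (6 new):
  {x₁}  = complement {x₂,x₃,x₄,x₅}
  {x₂}  = complement {x₁,x₃,x₄,x₅}
  {x₃}  = complement {x₁,x₂,x₄,x₅}
  {x₅}  = complement {x₁,x₂,x₃,x₄}
  {x₁,x₂}  = complement {x₃,x₄,x₅}
  {x₁,x₅}  = complement {x₂,x₃,x₄}
  [22 total]
Iteration 4 (10 new):
  {x₁,x₃}  = {x₃} ∪ {x₁}
  {x₁,x₄}  = {x₄} ∪ {x₁}
  {x₂,x₄}  = {x₂} ∪ {x₄}
  {x₂,x₅}  = {x₂} ∪ {x₅}
  {x₃,x₅}  = {x₅} ∪ {x₃}
  {x₁,x₂,x₄}  = {x₁,x₂} ∪ {x₄}
  {x₁,x₃,x₄}  = {x₃,x₄} ∪ {x₁}
  {x₁,x₃,x₅}  = {x₃} ∪ {x₁,x₅}
  {x₂,x₃,x₅}  = {x₅} ∪ {x₂,x₃}
  {x₂,x₄,x₅}  = {x₂} ∪ {x₄,x₅}
  [32 total]
Iteration 5: stable.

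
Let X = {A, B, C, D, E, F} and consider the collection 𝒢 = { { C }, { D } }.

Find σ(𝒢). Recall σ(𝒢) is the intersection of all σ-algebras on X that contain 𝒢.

σ(𝒢) = { {  }, { C }, { D }, { C, D }, { A, B, E, F }, { A, B, C, E, F }, { A, B, D, E, F }, X }

Derivation:
Initial family (4 sets): { {  }, { C }, { D }, X }.
Round 1 adds 3:
  { C, D }  = { C } ∪ { D }
  { A, B, C, E, F }  = { D }ᶜ
  { A, B, D, E, F }  = { C }ᶜ
  |family| = 7
Round 2: +1 →
  { A, B, E, F }  = { C, D }ᶜ
  |family| = 8
Round 3: already closed under ᶜ and ∪.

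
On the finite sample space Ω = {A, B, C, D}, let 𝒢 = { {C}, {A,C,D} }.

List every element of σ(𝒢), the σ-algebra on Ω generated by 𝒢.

Seed the family with 𝒢 together with ∅ and Ω: { ∅, {C}, {A,C,D}, Ω }.
Iteration 1. New:
  {B}  = ᶜ of {A,C,D}
  {A,B,D}  = ᶜ of {C}
Iteration 2. New:
  {B,C}  = {C} ∪ {B}
Iteration 3. New:
  {A,D}  = ᶜ of {B,C}
Iteration 4: already closed under ᶜ and ∪.

σ(𝒢) = { ∅, {B}, {C}, {A,D}, {B,C}, {A,B,D}, {A,C,D}, Ω }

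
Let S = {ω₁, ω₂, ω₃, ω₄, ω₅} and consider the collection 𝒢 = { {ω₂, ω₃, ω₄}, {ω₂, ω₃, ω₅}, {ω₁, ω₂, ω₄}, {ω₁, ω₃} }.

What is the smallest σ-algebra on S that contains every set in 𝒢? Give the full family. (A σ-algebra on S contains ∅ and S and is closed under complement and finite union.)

|σ(𝒢)| = 32.  σ(𝒢) = { ∅, {ω₁}, {ω₂}, {ω₃}, {ω₄}, {ω₅}, {ω₁, ω₂}, {ω₁, ω₃}, {ω₁, ω₄}, {ω₁, ω₅}, {ω₂, ω₃}, {ω₂, ω₄}, {ω₂, ω₅}, {ω₃, ω₄}, {ω₃, ω₅}, {ω₄, ω₅}, {ω₁, ω₂, ω₃}, {ω₁, ω₂, ω₄}, {ω₁, ω₂, ω₅}, {ω₁, ω₃, ω₄}, {ω₁, ω₃, ω₅}, {ω₁, ω₄, ω₅}, {ω₂, ω₃, ω₄}, {ω₂, ω₃, ω₅}, {ω₂, ω₄, ω₅}, {ω₃, ω₄, ω₅}, {ω₁, ω₂, ω₃, ω₄}, {ω₁, ω₂, ω₃, ω₅}, {ω₁, ω₂, ω₄, ω₅}, {ω₁, ω₃, ω₄, ω₅}, {ω₂, ω₃, ω₄, ω₅}, S }

Trace:
Seed the family with 𝒢 together with ∅ and S: { ∅, {ω₁, ω₃}, {ω₁, ω₂, ω₄}, {ω₂, ω₃, ω₄}, {ω₂, ω₃, ω₅}, S }.
Step 1. New:
  {ω₁, ω₄}  = S∖{ω₂, ω₃, ω₅}
  {ω₁, ω₅}  = S∖{ω₂, ω₃, ω₄}
  {ω₃, ω₅}  = S∖{ω₁, ω₂, ω₄}
  {ω₂, ω₄, ω₅}  = S∖{ω₁, ω₃}
  {ω₁, ω₂, ω₃, ω₄}  = {ω₂, ω₃, ω₄} ∪ {ω₁, ω₃}
  {ω₁, ω₂, ω₃, ω₅}  = {ω₂, ω₃, ω₅} ∪ {ω₁, ω₃}
  {ω₂, ω₃, ω₄, ω₅}  = {ω₂, ω₃, ω₅} ∪ {ω₂, ω₃, ω₄}
  |family| = 13
Step 2: +8 →
  {ω₁}  = S∖{ω₂, ω₃, ω₄, ω₅}
  {ω₄}  = S∖{ω₁, ω₂, ω₃, ω₅}
  {ω₅}  = S∖{ω₁, ω₂, ω₃, ω₄}
  {ω₁, ω₃, ω₄}  = {ω₁, ω₄} ∪ {ω₁, ω₃}
  {ω₁, ω₃, ω₅}  = {ω₁, ω₃} ∪ {ω₁, ω₅}
  {ω₁, ω₄, ω₅}  = {ω₁, ω₄} ∪ {ω₁, ω₅}
  {ω₁, ω₂, ω₄, ω₅}  = {ω₁, ω₂, ω₄} ∪ {ω₁, ω₅}
  {ω₁, ω₃, ω₄, ω₅}  = {ω₁, ω₄} ∪ {ω₃, ω₅}
  |family| = 21
Step 3 adds 7:
  {ω₂}  = S∖{ω₁, ω₃, ω₄, ω₅}
  {ω₃}  = S∖{ω₁, ω₂, ω₄, ω₅}
  {ω₂, ω₃}  = S∖{ω₁, ω₄, ω₅}
  {ω₂, ω₄}  = S∖{ω₁, ω₃, ω₅}
  {ω₂, ω₅}  = S∖{ω₁, ω₃, ω₄}
  {ω₄, ω₅}  = {ω₅} ∪ {ω₄}
  {ω₃, ω₄, ω₅}  = {ω₃, ω₅} ∪ {ω₄}
  |family| = 28
Step 4: 4 new —
  {ω₁, ω₂}  = S∖{ω₃, ω₄, ω₅}
  {ω₃, ω₄}  = {ω₃} ∪ {ω₄}
  {ω₁, ω₂, ω₃}  = S∖{ω₄, ω₅}
  {ω₁, ω₂, ω₅}  = {ω₂, ω₅} ∪ {ω₁, ω₅}
  |family| = 32
Step 5: no new sets; the family is a σ-algebra.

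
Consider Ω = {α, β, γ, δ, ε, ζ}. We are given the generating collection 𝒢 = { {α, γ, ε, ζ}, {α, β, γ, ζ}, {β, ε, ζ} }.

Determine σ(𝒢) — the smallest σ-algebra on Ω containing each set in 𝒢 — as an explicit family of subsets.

Seed the family with 𝒢 together with ∅ and Ω: { ∅, {β, ε, ζ}, {α, β, γ, ζ}, {α, γ, ε, ζ}, Ω }.
Round 1: +4 →
  {β, δ}  = Ω∖{α, γ, ε, ζ}
  {δ, ε}  = Ω∖{α, β, γ, ζ}
  {α, γ, δ}  = Ω∖{β, ε, ζ}
  {α, β, γ, ε, ζ}  = {α, γ, ε, ζ} ∪ {β, ε, ζ}
  — 9 sets.
Round 2. New:
  {δ}  = Ω∖{α, β, γ, ε, ζ}
  {β, δ, ε}  = {δ, ε} ∪ {β, δ}
  {α, β, γ, δ}  = {α, γ, δ} ∪ {β, δ}
  {α, γ, δ, ε}  = {δ, ε} ∪ {α, γ, δ}
  {β, δ, ε, ζ}  = {β, ε, ζ} ∪ {δ, ε}
  {α, β, γ, δ, ζ}  = {α, β, γ, ζ} ∪ {α, γ, δ}
  {α, γ, δ, ε, ζ}  = {α, γ, ε, ζ} ∪ {δ, ε}
  — 16 sets.
Round 3. New:
  {β}  = Ω∖{α, γ, δ, ε, ζ}
  {ε}  = Ω∖{α, β, γ, δ, ζ}
  {α, γ}  = Ω∖{β, δ, ε, ζ}
  {β, ζ}  = Ω∖{α, γ, δ, ε}
  {ε, ζ}  = Ω∖{α, β, γ, δ}
  {α, γ, ζ}  = Ω∖{β, δ, ε}
  {α, β, γ, δ, ε}  = {δ, ε} ∪ {α, β, γ, δ}
  — 23 sets.
Round 4: +7 →
  {ζ}  = Ω∖{α, β, γ, δ, ε}
  {β, ε}  = {β} ∪ {ε}
  {α, β, γ}  = {β} ∪ {α, γ}
  {α, γ, ε}  = {ε} ∪ {α, γ}
  {β, δ, ζ}  = {β, ζ} ∪ {δ}
  {δ, ε, ζ}  = {ε, ζ} ∪ {δ, ε}
  {α, γ, δ, ζ}  = {α, γ, ζ} ∪ {α, γ, δ}
  — 30 sets.
Round 5. New:
  {δ, ζ}  = {ζ} ∪ {δ}
  {α, β, γ, ε}  = {β, ε} ∪ {α, β, γ}
  — 32 sets.
Round 6: already closed under ᶜ and ∪.

Hence σ(𝒢) has 32 members: { ∅, {β}, {δ}, {ε}, {ζ}, {α, γ}, {β, δ}, {β, ε}, {β, ζ}, {δ, ε}, {δ, ζ}, {ε, ζ}, {α, β, γ}, {α, γ, δ}, {α, γ, ε}, {α, γ, ζ}, {β, δ, ε}, {β, δ, ζ}, {β, ε, ζ}, {δ, ε, ζ}, {α, β, γ, δ}, {α, β, γ, ε}, {α, β, γ, ζ}, {α, γ, δ, ε}, {α, γ, δ, ζ}, {α, γ, ε, ζ}, {β, δ, ε, ζ}, {α, β, γ, δ, ε}, {α, β, γ, δ, ζ}, {α, β, γ, ε, ζ}, {α, γ, δ, ε, ζ}, Ω }.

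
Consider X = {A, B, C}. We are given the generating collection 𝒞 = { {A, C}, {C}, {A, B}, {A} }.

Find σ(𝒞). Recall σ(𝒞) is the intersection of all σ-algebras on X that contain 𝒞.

|σ(𝒞)| = 8.  σ(𝒞) = { ∅, {A}, {B}, {C}, {A, B}, {A, C}, {B, C}, X }

Trace:
Take S₀ = 𝒞 ∪ {∅, X} = { ∅, {A}, {C}, {A, B}, {A, C}, X }.
Pass 1 (2 new):
  {B}  = X∖{A, C}
  {B, C}  = X∖{A}
  — 8 sets.
Pass 2: already closed under ᶜ and ∪.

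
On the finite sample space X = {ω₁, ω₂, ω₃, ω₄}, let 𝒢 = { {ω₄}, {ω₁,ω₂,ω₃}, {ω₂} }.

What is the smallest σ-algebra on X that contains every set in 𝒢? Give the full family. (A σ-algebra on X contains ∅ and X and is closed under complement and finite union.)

σ(𝒢) (8 sets): { ∅, {ω₂}, {ω₄}, {ω₁,ω₃}, {ω₂,ω₄}, {ω₁,ω₂,ω₃}, {ω₁,ω₃,ω₄}, X }

Working:
Take S₀ = 𝒢 ∪ {∅, X} = { ∅, {ω₂}, {ω₄}, {ω₁,ω₂,ω₃}, X }.
Step 1: 2 new —
  {ω₂,ω₄}  = {ω₄} ∪ {ω₂}
  {ω₁,ω₃,ω₄}  = ᶜ of {ω₂}
  (now 7)
Step 2. New:
  {ω₁,ω₃}  = ᶜ of {ω₂,ω₄}
  (now 8)
Step 3: stable.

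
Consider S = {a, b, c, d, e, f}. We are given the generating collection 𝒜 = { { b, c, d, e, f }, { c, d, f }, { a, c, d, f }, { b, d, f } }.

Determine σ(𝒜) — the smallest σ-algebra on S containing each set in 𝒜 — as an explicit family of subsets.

Begin from { {}, { b, d, f }, { c, d, f }, { a, c, d, f }, { b, c, d, e, f }, S } (that is, 𝒜 plus ∅ and S).
Pass 1: +6 →
  { a }  = S∖{ b, c, d, e, f }
  { b, e }  = S∖{ a, c, d, f }
  { a, b, e }  = S∖{ c, d, f }
  { a, c, e }  = S∖{ b, d, f }
  { b, c, d, f }  = { b, d, f } ∪ { c, d, f }
  { a, b, c, d, f }  = { b, d, f } ∪ { a, c, d, f }
  (now 12)
Pass 2 (7 new):
  { e }  = S∖{ a, b, c, d, f }
  { a, e }  = S∖{ b, c, d, f }
  { a, b, c, e }  = { b, e } ∪ { a, c, e }
  { a, b, d, f }  = { b, d, f } ∪ { a }
  { b, d, e, f }  = { b, d, f } ∪ { b, e }
  { a, b, d, e, f }  = { b, d, f } ∪ { a, b, e }
  { a, c, d, e, f }  = { a, c, e } ∪ { a, c, d, f }
  (now 19)
Pass 3. New:
  { b }  = S∖{ a, c, d, e, f }
  { c }  = S∖{ a, b, d, e, f }
  { a, c }  = S∖{ b, d, e, f }
  { c, e }  = S∖{ a, b, d, f }
  { d, f }  = S∖{ a, b, c, e }
  { c, d, e, f }  = { c, d, f } ∪ { e }
  (now 25)
Pass 4 (7 new):
  { a, b }  = S∖{ c, d, e, f }
  { b, c }  = { b } ∪ { c }
  { a, b, c }  = { b } ∪ { a, c }
  { a, d, f }  = { d, f } ∪ { a }
  { b, c, e }  = { b, e } ∪ { c }
  { d, e, f }  = { e } ∪ { d, f }
  { a, d, e, f }  = { a, e } ∪ { d, f }
  (now 32)
Pass 5: no new sets; the family is a σ-algebra.

σ(𝒜) = { {}, { a }, { b }, { c }, { e }, { a, b }, { a, c }, { a, e }, { b, c }, { b, e }, { c, e }, { d, f }, { a, b, c }, { a, b, e }, { a, c, e }, { a, d, f }, { b, c, e }, { b, d, f }, { c, d, f }, { d, e, f }, { a, b, c, e }, { a, b, d, f }, { a, c, d, f }, { a, d, e, f }, { b, c, d, f }, { b, d, e, f }, { c, d, e, f }, { a, b, c, d, f }, { a, b, d, e, f }, { a, c, d, e, f }, { b, c, d, e, f }, S }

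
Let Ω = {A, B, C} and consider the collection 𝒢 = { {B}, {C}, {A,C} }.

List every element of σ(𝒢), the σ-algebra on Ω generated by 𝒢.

|σ(𝒢)| = 8.  σ(𝒢) = { {}, {A}, {B}, {C}, {A,B}, {A,C}, {B,C}, Ω }

Working:
Start: 𝒢 ∪ {∅, Ω} = { {}, {B}, {C}, {A,C}, Ω }.
Step 1 (2 new):
  {A,B}  = Ω∖{C}
  {B,C}  = {C} ∪ {B}
  (now 7)
Step 2: 1 new —
  {A}  = Ω∖{B,C}
  (now 8)
Step 3: closed — nothing new.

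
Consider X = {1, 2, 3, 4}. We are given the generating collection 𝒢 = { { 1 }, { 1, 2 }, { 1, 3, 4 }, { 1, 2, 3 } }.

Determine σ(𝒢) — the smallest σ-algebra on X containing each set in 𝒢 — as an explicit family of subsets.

Initial family (6 sets): { {  }, { 1 }, { 1, 2 }, { 1, 2, 3 }, { 1, 3, 4 }, X }.
Round 1. New:
  { 2 }  = { 1, 3, 4 }ᶜ
  { 4 }  = { 1, 2, 3 }ᶜ
  { 3, 4 }  = { 1, 2 }ᶜ
  { 2, 3, 4 }  = { 1 }ᶜ
  |family| = 10
Round 2. New:
  { 1, 4 }  = { 4 } ∪ { 1 }
  { 2, 4 }  = { 2 } ∪ { 4 }
  { 1, 2, 4 }  = { 1, 2 } ∪ { 4 }
  |family| = 13
Round 3 adds 3:
  { 3 }  = { 1, 2, 4 }ᶜ
  { 1, 3 }  = { 2, 4 }ᶜ
  { 2, 3 }  = { 1, 4 }ᶜ
  |family| = 16
Round 4 adds nothing — fixpoint reached.

σ(𝒢) = { {  }, { 1 }, { 2 }, { 3 }, { 4 }, { 1, 2 }, { 1, 3 }, { 1, 4 }, { 2, 3 }, { 2, 4 }, { 3, 4 }, { 1, 2, 3 }, { 1, 2, 4 }, { 1, 3, 4 }, { 2, 3, 4 }, X }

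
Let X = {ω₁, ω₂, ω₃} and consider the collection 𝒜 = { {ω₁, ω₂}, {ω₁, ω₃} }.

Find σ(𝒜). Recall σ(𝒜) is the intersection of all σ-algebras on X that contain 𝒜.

σ(𝒜) = { ∅, {ω₁}, {ω₂}, {ω₃}, {ω₁, ω₂}, {ω₁, ω₃}, {ω₂, ω₃}, X }

Trace:
Initial family (4 sets): { ∅, {ω₁, ω₂}, {ω₁, ω₃}, X }.
Step 1 adds 2:
  {ω₂}  = {ω₁, ω₃}ᶜ
  {ω₃}  = {ω₁, ω₂}ᶜ
  [6 total]
Step 2 adds 1:
  {ω₂, ω₃}  = {ω₃} ∪ {ω₂}
  [7 total]
Step 3 adds 1:
  {ω₁}  = {ω₂, ω₃}ᶜ
  [8 total]
Step 4: already closed under ᶜ and ∪.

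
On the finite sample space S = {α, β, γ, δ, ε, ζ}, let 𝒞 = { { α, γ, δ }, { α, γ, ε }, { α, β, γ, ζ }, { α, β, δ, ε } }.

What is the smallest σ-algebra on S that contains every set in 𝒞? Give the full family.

Seed the family with 𝒞 together with ∅ and S: { {  }, { α, γ, δ }, { α, γ, ε }, { α, β, γ, ζ }, { α, β, δ, ε }, S }.
Step 1. New:
  { γ, ζ }  = { α, β, δ, ε }ᶜ
  { δ, ε }  = { α, β, γ, ζ }ᶜ
  { β, δ, ζ }  = { α, γ, ε }ᶜ
  { β, ε, ζ }  = { α, γ, δ }ᶜ
  { α, γ, δ, ε }  = { α, γ, δ } ∪ { α, γ, ε }
  { α, β, γ, δ, ε }  = { α, γ, δ } ∪ { α, β, δ, ε }
  { α, β, γ, δ, ζ }  = { α, γ, δ } ∪ { α, β, γ, ζ }
  { α, β, γ, ε, ζ }  = { α, γ, ε } ∪ { α, β, γ, ζ }
Step 2 adds 12:
  { δ }  = { α, β, γ, ε, ζ }ᶜ
  { ε }  = { α, β, γ, δ, ζ }ᶜ
  { ζ }  = { α, β, γ, δ, ε }ᶜ
  { β, ζ }  = { α, γ, δ, ε }ᶜ
  { α, γ, δ, ζ }  = { α, γ, δ } ∪ { γ, ζ }
  { α, γ, ε, ζ }  = { α, γ, ε } ∪ { γ, ζ }
  { β, γ, δ, ζ }  = { β, δ, ζ } ∪ { γ, ζ }
  { β, γ, ε, ζ }  = { β, ε, ζ } ∪ { γ, ζ }
  { β, δ, ε, ζ }  = { β, δ, ζ } ∪ { β, ε, ζ }
  { γ, δ, ε, ζ }  = { δ, ε } ∪ { γ, ζ }
  { α, β, δ, ε, ζ }  = { β, δ, ζ } ∪ { α, β, δ, ε }
  { α, γ, δ, ε, ζ }  = { α, γ, δ, ε } ∪ { γ, ζ }
Step 3. New:
  { β }  = { α, γ, δ, ε, ζ }ᶜ
  { γ }  = { α, β, δ, ε, ζ }ᶜ
  { α, β }  = { γ, δ, ε, ζ }ᶜ
  { α, γ }  = { β, δ, ε, ζ }ᶜ
  { α, δ }  = { β, γ, ε, ζ }ᶜ
  { α, ε }  = { β, γ, δ, ζ }ᶜ
  { β, δ }  = { α, γ, ε, ζ }ᶜ
  { β, ε }  = { α, γ, δ, ζ }ᶜ
  { δ, ζ }  = { ζ } ∪ { δ }
  { ε, ζ }  = { ζ } ∪ { ε }
  { β, γ, ζ }  = { β, ζ } ∪ { γ, ζ }
  { γ, δ, ζ }  = { γ, ζ } ∪ { δ }
  { γ, ε, ζ }  = { ε } ∪ { γ, ζ }
  { δ, ε, ζ }  = { δ, ε } ∪ { ζ }
  { β, γ, δ, ε, ζ }  = { β, δ, ζ } ∪ { β, γ, ε, ζ }
Step 4 adds 21:
  { α }  = { β, γ, δ, ε, ζ }ᶜ
  { β, γ }  = { β } ∪ { γ }
  { γ, δ }  = { γ } ∪ { δ }
  { γ, ε }  = { γ } ∪ { ε }
  { α, β, γ }  = { δ, ε, ζ }ᶜ
  { α, β, δ }  = { γ, ε, ζ }ᶜ
  { α, β, ε }  = { γ, δ, ζ }ᶜ
  { α, β, ζ }  = { α, β } ∪ { β, ζ }
  { α, γ, ζ }  = { α, γ } ∪ { γ, ζ }
  { α, δ, ε }  = { β, γ, ζ }ᶜ
  { α, δ, ζ }  = { α, δ } ∪ { δ, ζ }
  { α, ε, ζ }  = { ε, ζ } ∪ { α, ε }
  { β, γ, δ }  = { γ } ∪ { β, δ }
  { β, γ, ε }  = { γ } ∪ { β, ε }
  { β, δ, ε }  = { β } ∪ { δ, ε }
  { γ, δ, ε }  = { δ, ε } ∪ { γ }
  { α, β, γ, δ }  = { ε, ζ }ᶜ
  { α, β, γ, ε }  = { δ, ζ }ᶜ
  { α, β, δ, ζ }  = { β, δ, ζ } ∪ { α, β }
  { α, β, ε, ζ }  = { α, β } ∪ { ε, ζ }
  { α, δ, ε, ζ }  = { δ, ε, ζ } ∪ { α, δ }
Step 5. New:
  { α, ζ }  = { ζ } ∪ { α }
  { β, γ, δ, ε }  = { β, ε } ∪ { γ, δ, ε }
Step 6 adds nothing — fixpoint reached.

Hence σ(𝒞) has 64 members: { {  }, { α }, { β }, { γ }, { δ }, { ε }, { ζ }, { α, β }, { α, γ }, { α, δ }, { α, ε }, { α, ζ }, { β, γ }, { β, δ }, { β, ε }, { β, ζ }, { γ, δ }, { γ, ε }, { γ, ζ }, { δ, ε }, { δ, ζ }, { ε, ζ }, { α, β, γ }, { α, β, δ }, { α, β, ε }, { α, β, ζ }, { α, γ, δ }, { α, γ, ε }, { α, γ, ζ }, { α, δ, ε }, { α, δ, ζ }, { α, ε, ζ }, { β, γ, δ }, { β, γ, ε }, { β, γ, ζ }, { β, δ, ε }, { β, δ, ζ }, { β, ε, ζ }, { γ, δ, ε }, { γ, δ, ζ }, { γ, ε, ζ }, { δ, ε, ζ }, { α, β, γ, δ }, { α, β, γ, ε }, { α, β, γ, ζ }, { α, β, δ, ε }, { α, β, δ, ζ }, { α, β, ε, ζ }, { α, γ, δ, ε }, { α, γ, δ, ζ }, { α, γ, ε, ζ }, { α, δ, ε, ζ }, { β, γ, δ, ε }, { β, γ, δ, ζ }, { β, γ, ε, ζ }, { β, δ, ε, ζ }, { γ, δ, ε, ζ }, { α, β, γ, δ, ε }, { α, β, γ, δ, ζ }, { α, β, γ, ε, ζ }, { α, β, δ, ε, ζ }, { α, γ, δ, ε, ζ }, { β, γ, δ, ε, ζ }, S }.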